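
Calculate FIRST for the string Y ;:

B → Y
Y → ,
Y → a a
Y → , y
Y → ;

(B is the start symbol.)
{ ',', ';', 'a' }

FIRST sets of the non-terminals involved (from the grammar, by fixed-point iteration):
  FIRST(Y) = { ',', ';', 'a' }

To compute FIRST(Y ;), process the symbols left to right:
Symbol Y is a non-terminal. Add FIRST(Y) \ {ε} = { ',', ';', 'a' }
Y is not nullable (ε ∉ FIRST(Y)), so stop here.
FIRST(Y ;) = { ',', ';', 'a' }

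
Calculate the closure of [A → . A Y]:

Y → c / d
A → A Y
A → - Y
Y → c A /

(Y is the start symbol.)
{ [A → . - Y], [A → . A Y] }

To compute CLOSURE, for each item [A → α.Bβ] where B is a non-terminal, add [B → .γ] for all productions B → γ; repeat for the newly added items until nothing changes.

Start with: [A → . A Y]
  [A → . A Y] has the dot before A: add [A → . - Y]
No further items can be added.

CLOSURE = { [A → . - Y], [A → . A Y] }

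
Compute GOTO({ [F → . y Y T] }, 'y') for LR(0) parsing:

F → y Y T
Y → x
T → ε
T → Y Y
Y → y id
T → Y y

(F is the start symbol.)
GOTO(I, 'y') = CLOSURE({ [A → αX.β] : [A → α.Xβ] ∈ I, X = 'y' })

Items with dot before 'y', with the dot advanced:
  [F → . y Y T] → [F → y . Y T]
Closure of the advanced items:
  [F → y . Y T] has the dot before Y: add [Y → . x], [Y → . y id]

GOTO = { [F → y . Y T], [Y → . x], [Y → . y id] }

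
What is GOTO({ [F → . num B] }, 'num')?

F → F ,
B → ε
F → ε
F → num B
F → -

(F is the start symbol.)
GOTO(I, 'num') = CLOSURE({ [A → αX.β] : [A → α.Xβ] ∈ I, X = 'num' })

Items with dot before 'num', with the dot advanced:
  [F → . num B] → [F → num . B]
Closure of the advanced items:
  [F → num . B] has the dot before B: add [B → .]

GOTO = { [B → .], [F → num . B] }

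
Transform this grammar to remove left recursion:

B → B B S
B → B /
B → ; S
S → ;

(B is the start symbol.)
B → ; S B'
B' → B S B'
B' → / B'
B' → ε
S → ;

B is directly left-recursive. The standard transformation for
  A → A α₁ | ... | A α_m | β₁ | ... | β_n
is
  A  → β₁ A' | ... | β_n A'
  A' → α₁ A' | ... | α_m A' | ε

B → ; S becomes B → ; S B'
B → B B S becomes B' → B S B'
B → B / becomes B' → / B'
Add B' → ε

Productions for other non-terminals are unchanged:
  S → ;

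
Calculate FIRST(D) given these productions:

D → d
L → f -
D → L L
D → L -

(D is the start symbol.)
{ 'd', 'f' }

FIRST sets of the other non-terminals involved (by the same procedure, iterated to a fixed point):
  FIRST(L) = { 'f' }

From D → d:
  - d is a terminal: add 'd' and stop
From D → L L:
  - L is a non-terminal: add FIRST(L) \ {ε} = { 'f' }
    L is not nullable, so stop
From D → L -:
  - L is a non-terminal: add FIRST(L) \ {ε} = { 'f' }
    L is not nullable, so stop

Collecting: FIRST(D) = { 'd', 'f' }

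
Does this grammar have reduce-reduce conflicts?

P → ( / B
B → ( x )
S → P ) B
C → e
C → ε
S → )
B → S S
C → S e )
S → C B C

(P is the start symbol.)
Yes — I18: [C → .] vs [S → C B C .]

A reduce-reduce conflict occurs when an LR(0) state has two complete items [A → α .] and [B → β .] — both call for a reduction, and with no lookahead the parser cannot choose between them.

Augment with P' → P and build the canonical LR(0) collection (I0 = CLOSURE({[P' → . P]}), then GOTO on every symbol after a dot until no new states appear). It has 22 states:
  I0: { [P → . ( / B], [P' → . P] }  — shift
  I1: { [P → ( . / B] }  — shift
  I2: { [P' → P .] }  — accept
  I3: { [B → . ( x )], [B → . S S], [C → . S e )], [C → . e], [C → .], [P → ( / . B], [P → . ( / B], [S → . )], [S → . C B C], [S → . P ) B] }  — shift, reduce
  I4: { [B → ( . x )], [P → ( . / B] }  — shift
  I5: { [S → ) .] }  — reduce
  I6: { [P → ( / B .] }  — reduce
  I7: { [B → . ( x )], [B → . S S], [C → . S e )], [C → . e], [C → .], [P → . ( / B], [S → . )], [S → . C B C], [S → . P ) B], [S → C . B C] }  — shift, reduce
  I8: { [S → P . ) B] }  — shift
  I9: { [B → S . S], [C → . S e )], [C → . e], [C → .], [C → S . e )], [P → . ( / B], [S → . )], [S → . C B C], [S → . P ) B] }  — shift, reduce
  I10: { [C → e .] }  — reduce
  I11: { [B → S S .], [C → S . e )] }  — shift, reduce
  I12: { [C → S e . )], [C → e .] }  — shift, reduce
  I13: { [C → S e ) .] }  — reduce
  I14: { [C → S e . )] }  — shift
  I15: { [B → . ( x )], [B → . S S], [C → . S e )], [C → . e], [C → .], [P → . ( / B], [S → . )], [S → . C B C], [S → . P ) B], [S → P ) . B] }  — shift, reduce
  I16: { [S → P ) B .] }  — reduce
  I17: { [C → . S e )], [C → . e], [C → .], [P → . ( / B], [S → . )], [S → . C B C], [S → . P ) B], [S → C B . C] }  — shift, reduce
  I18: { [B → . ( x )], [B → . S S], [C → . S e )], [C → . e], [C → .], [P → . ( / B], [S → . )], [S → . C B C], [S → . P ) B], [S → C . B C], [S → C B C .] }  — shift, 2 reduces
  I19: { [C → S . e )] }  — shift
  I20: { [B → ( x . )] }  — shift
  I21: { [B → ( x ) .] }  — reduce

I18 contains complete items [C → .], [S → C B C .] — reduce-reduce conflict.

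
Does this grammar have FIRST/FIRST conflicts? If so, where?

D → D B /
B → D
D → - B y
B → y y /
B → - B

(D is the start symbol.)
A FIRST/FIRST conflict occurs when two productions N → α and N → β for the same non-terminal have FIRST(α) ∩ FIRST(β) ≠ ∅ (with ε ∈ FIRST of a nullable right-hand side, so two nullable alternatives also conflict).

FIRST sets of the non-terminals at (or reachable through a nullable prefix from) the front of some alternative:
  FIRST(D) = { '-' }

Productions for D:
  D → D B /: FIRST = { '-' }
  D → - B y: FIRST = { '-' }
Productions for B:
  B → D: FIRST = { '-' }
  B → y y /: FIRST = { 'y' }
  B → - B: FIRST = { '-' }

Conflict for D: D → D B / and D → - B y
  Overlap: { '-' }
Conflict for B: B → D and B → - B
  Overlap: { '-' }

Answer: Yes. D → D B '/' / D → '-' B y on { '-' }; B → D / B → '-' B on { '-' }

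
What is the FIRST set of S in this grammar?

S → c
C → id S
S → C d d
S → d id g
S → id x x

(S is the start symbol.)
To compute FIRST(S), examine every production with S on the left-hand side, reading each right-hand side left to right until a non-nullable symbol is reached.

FIRST sets of the other non-terminals involved (by the same procedure, iterated to a fixed point):
  FIRST(C) = { 'id' }

From S → c:
  - c is a terminal: add 'c' and stop
From S → C d d:
  - C is a non-terminal: add FIRST(C) \ {ε} = { 'id' }
    C is not nullable, so stop
From S → d id g:
  - d is a terminal: add 'd' and stop
From S → id x x:
  - id is a terminal: add 'id' and stop

Collecting: FIRST(S) = { 'c', 'd', 'id' }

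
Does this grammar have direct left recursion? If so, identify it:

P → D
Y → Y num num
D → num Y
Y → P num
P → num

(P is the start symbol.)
Yes, Y is left-recursive

P → D: starts with D
Y → Y num num: LEFT RECURSIVE (starts with Y)
D → num Y: starts with num
Y → P num: starts with P
P → num: starts with num

The grammar has direct left recursion on: Y.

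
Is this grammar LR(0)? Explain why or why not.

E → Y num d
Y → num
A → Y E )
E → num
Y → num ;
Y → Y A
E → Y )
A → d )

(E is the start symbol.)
Augment with E' → E and build the canonical LR(0) collection (I0 = CLOSURE({[E' → . E]}), then GOTO on every symbol after a dot until no new states appear). It has 16 states:
  I0: { [E → . Y )], [E → . Y num d], [E → . num], [E' → . E], [Y → . Y A], [Y → . num ;], [Y → . num] }  — shift
  I1: { [E' → E .] }  — accept
  I2: { [A → . Y E )], [A → . d )], [E → Y . )], [E → Y . num d], [Y → . Y A], [Y → . num ;], [Y → . num], [Y → Y . A] }  — shift
  I3: { [E → num .], [Y → num . ;], [Y → num .] }  — shift, 2 reduces
  I4: { [Y → num ; .] }  — reduce
  I5: { [E → Y ) .] }  — reduce
  I6: { [Y → Y A .] }  — reduce
  I7: { [A → . Y E )], [A → . d )], [A → Y . E )], [E → . Y )], [E → . Y num d], [E → . num], [Y → . Y A], [Y → . num ;], [Y → . num], [Y → Y . A] }  — shift
  I8: { [A → d . )] }  — shift
  I9: { [E → Y num . d], [Y → num . ;], [Y → num .] }  — shift, reduce
  I10: { [E → Y num d .] }  — reduce
  I11: { [A → d ) .] }  — reduce
  I12: { [A → Y E . )] }  — shift
  I13: { [A → . Y E )], [A → . d )], [A → Y . E )], [E → . Y )], [E → . Y num d], [E → . num], [E → Y . )], [E → Y . num d], [Y → . Y A], [Y → . num ;], [Y → . num], [Y → Y . A] }  — shift
  I14: { [E → Y num . d], [E → num .], [Y → num . ;], [Y → num .] }  — shift, 2 reduces
  I15: { [A → Y E ) .] }  — reduce

Conflict in state I3:
  Shift-reduce conflict between [E → num .] and [Y → num . ;]
So the grammar is NOT LR(0).

Answer: No. Shift-reduce conflict between [E → num .] and [Y → num . ;]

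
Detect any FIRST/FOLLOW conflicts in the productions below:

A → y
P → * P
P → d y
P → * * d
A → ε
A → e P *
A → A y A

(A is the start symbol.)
Yes. A → y with FOLLOW(A) on { 'y' }; A → A y A with FOLLOW(A) on { 'y' }

A FIRST/FOLLOW conflict occurs when a non-terminal N has a nullable alternative N → β (β ⇒* ε) and another alternative N → α with FIRST(α) ∩ FOLLOW(N) ≠ ∅: on such a lookahead the parser cannot decide between expanding α and letting N vanish via β.

Nullable non-terminals: A.
FIRST sets used below: FIRST(A) = { 'e', 'y', ε }

A: nullable alternative(s) A → ε; FOLLOW(A) = { $, 'y' }
  A → y: FIRST \ {ε} = { 'y' } — overlaps FOLLOW(A) on { 'y' }: CONFLICT
  A → ε: FIRST \ {ε} = { } — this is the only nullable alternative, skip
  A → e P *: FIRST \ {ε} = { 'e' } — disjoint from FOLLOW(A)
  A → A y A: FIRST \ {ε} = { 'e', 'y' } — overlaps FOLLOW(A) on { 'y' }: CONFLICT

P has no nullable alternative, so no FIRST/FOLLOW check is needed there.

So the grammar has 2 FIRST/FOLLOW conflicts (marked CONFLICT above).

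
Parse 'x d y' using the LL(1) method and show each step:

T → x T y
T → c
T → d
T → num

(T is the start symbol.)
LL(1) parsing maintains a stack (initially the start symbol over $) and the input. At each step: if the stack top is a terminal, match it against the current input token; if it is a non-terminal N, replace it with the RHS of M[N, lookahead] (the unique production whose predict set contains the lookahead).

Stack is shown with the top on the left.

Stack    Input    Action
------------------------
T $      x d y $  output T → x T y
x T y $  x d y $  match 'x'
T y $    d y $    output T → d
d y $    d y $    match 'd'
y $      y $      match 'y'
$        $        accept

The string is accepted.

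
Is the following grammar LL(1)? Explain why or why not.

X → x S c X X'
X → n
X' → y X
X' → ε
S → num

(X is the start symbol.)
No. Predict set conflict for X': { 'y' }

A grammar is LL(1) if for each non-terminal N with multiple productions, the predict sets of those productions are pairwise disjoint, where PREDICT(N → α) = (FIRST(α) \ {ε}) ∪ (FOLLOW(N) if α ⇒* ε).

Relevant sets:
  FOLLOW(X') = { $, 'y' }

For X:
  PREDICT(X → x S c X X') = { 'x' }
  PREDICT(X → n) = { 'n' }
For X':
  PREDICT(X' → y X) = { 'y' }
  PREDICT(X' → ε) = { $, 'y' }
S has a single production, so nothing to check there.

Conflict found: Predict set conflict for X': { 'y' }
The grammar is NOT LL(1).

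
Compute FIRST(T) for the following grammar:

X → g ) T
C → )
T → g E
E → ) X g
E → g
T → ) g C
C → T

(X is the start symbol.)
{ ')', 'g' }

To compute FIRST(T), examine every production with T on the left-hand side, reading each right-hand side left to right until a non-nullable symbol is reached.

From T → g E:
  - g is a terminal: add 'g' and stop
From T → ) g C:
  - ')' is a terminal: add ')' and stop

Collecting: FIRST(T) = { ')', 'g' }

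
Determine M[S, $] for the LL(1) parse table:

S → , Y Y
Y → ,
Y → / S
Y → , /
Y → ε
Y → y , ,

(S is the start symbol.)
Empty (error entry)

To find M[S, $], we find productions for S where $ is in the predict set (PREDICT(N → α) = (FIRST(α) \ {ε}) ∪ (FOLLOW(N) if α ⇒* ε)).

S → , Y Y: PREDICT = { ',' }

M[S, $] is empty (no production applies)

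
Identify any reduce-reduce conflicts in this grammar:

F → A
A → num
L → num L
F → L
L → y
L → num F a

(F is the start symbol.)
A reduce-reduce conflict occurs when an LR(0) state has two complete items [A → α .] and [B → β .] — both call for a reduction, and with no lookahead the parser cannot choose between them.

Augment with F' → F and build the canonical LR(0) collection (I0 = CLOSURE({[F' → . F]}), then GOTO on every symbol after a dot until no new states appear). It has 9 states:
  I0: { [A → . num], [F → . A], [F → . L], [F' → . F], [L → . num F a], [L → . num L], [L → . y] }  — shift
  I1: { [F → A .] }  — reduce
  I2: { [F' → F .] }  — accept
  I3: { [F → L .] }  — reduce
  I4: { [A → . num], [A → num .], [F → . A], [F → . L], [L → . num F a], [L → . num L], [L → . y], [L → num . F a], [L → num . L] }  — shift, reduce
  I5: { [L → y .] }  — reduce
  I6: { [L → num F . a] }  — shift
  I7: { [F → L .], [L → num L .] }  — 2 reduces
  I8: { [L → num F a .] }  — reduce

I7 contains complete items [F → L .], [L → num L .] — reduce-reduce conflict.

Answer: Yes — I7: [F → L .] vs [L → num L .]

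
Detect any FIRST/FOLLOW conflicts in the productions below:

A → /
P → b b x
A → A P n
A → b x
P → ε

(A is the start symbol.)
No FIRST/FOLLOW conflicts.

A FIRST/FOLLOW conflict occurs when a non-terminal N has a nullable alternative N → β (β ⇒* ε) and another alternative N → α with FIRST(α) ∩ FOLLOW(N) ≠ ∅: on such a lookahead the parser cannot decide between expanding α and letting N vanish via β.

Nullable non-terminals: P.

P: nullable alternative(s) P → ε; FOLLOW(P) = { 'n' }
  P → b b x: FIRST \ {ε} = { 'b' } — disjoint from FOLLOW(P)
  P → ε: FIRST \ {ε} = { } — this is the only nullable alternative, skip

A has no nullable alternative, so no FIRST/FOLLOW check is needed there.

No FIRST/FOLLOW conflicts found.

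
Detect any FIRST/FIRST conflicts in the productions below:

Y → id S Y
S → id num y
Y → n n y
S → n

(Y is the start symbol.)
No FIRST/FIRST conflicts.

A FIRST/FIRST conflict occurs when two productions N → α and N → β for the same non-terminal have FIRST(α) ∩ FIRST(β) ≠ ∅ (with ε ∈ FIRST of a nullable right-hand side, so two nullable alternatives also conflict).

Productions for Y:
  Y → id S Y: FIRST = { 'id' }
  Y → n n y: FIRST = { 'n' }
Productions for S:
  S → id num y: FIRST = { 'id' }
  S → n: FIRST = { 'n' }

All alternatives of each non-terminal have pairwise disjoint FIRST sets.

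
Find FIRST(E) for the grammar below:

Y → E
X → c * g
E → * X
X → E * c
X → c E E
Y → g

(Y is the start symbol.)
To compute FIRST(E), examine every production with E on the left-hand side, reading each right-hand side left to right until a non-nullable symbol is reached.

From E → * X:
  - '*' is a terminal: add '*' and stop

Collecting: FIRST(E) = { '*' }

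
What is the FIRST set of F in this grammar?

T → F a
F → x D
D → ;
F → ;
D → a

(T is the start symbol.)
{ ';', 'x' }

To compute FIRST(F), examine every production with F on the left-hand side, reading each right-hand side left to right until a non-nullable symbol is reached.

From F → x D:
  - x is a terminal: add 'x' and stop
From F → ;:
  - ';' is a terminal: add ';' and stop

Collecting: FIRST(F) = { ';', 'x' }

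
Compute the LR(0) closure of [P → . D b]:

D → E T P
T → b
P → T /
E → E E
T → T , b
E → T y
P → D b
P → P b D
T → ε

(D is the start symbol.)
To compute CLOSURE, for each item [A → α.Bβ] where B is a non-terminal, add [B → .γ] for all productions B → γ; repeat for the newly added items until nothing changes.

Start with: [P → . D b]
  [P → . D b] has the dot before D: add [D → . E T P]
  [D → . E T P] has the dot before E: add [E → . E E], [E → . T y]
  [E → . T y] has the dot before T: add [T → . b], [T → . T , b], [T → .]
No further items can be added.

CLOSURE = { [D → . E T P], [E → . E E], [E → . T y], [P → . D b], [T → . T , b], [T → . b], [T → .] }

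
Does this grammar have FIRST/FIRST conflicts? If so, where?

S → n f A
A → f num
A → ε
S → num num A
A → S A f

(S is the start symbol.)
No FIRST/FIRST conflicts.

A FIRST/FIRST conflict occurs when two productions N → α and N → β for the same non-terminal have FIRST(α) ∩ FIRST(β) ≠ ∅ (with ε ∈ FIRST of a nullable right-hand side, so two nullable alternatives also conflict).

FIRST sets of the non-terminals at (or reachable through a nullable prefix from) the front of some alternative:
  FIRST(S) = { 'n', 'num' }

Productions for S:
  S → n f A: FIRST = { 'n' }
  S → num num A: FIRST = { 'num' }
Productions for A:
  A → f num: FIRST = { 'f' }
  A → ε: FIRST = { ε }
  A → S A f: FIRST = { 'n', 'num' }

All alternatives of each non-terminal have pairwise disjoint FIRST sets.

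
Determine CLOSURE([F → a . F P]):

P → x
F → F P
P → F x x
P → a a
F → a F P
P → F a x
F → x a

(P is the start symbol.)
{ [F → . F P], [F → . a F P], [F → . x a], [F → a . F P] }

To compute CLOSURE, for each item [A → α.Bβ] where B is a non-terminal, add [B → .γ] for all productions B → γ; repeat for the newly added items until nothing changes.

Start with: [F → a . F P]
  [F → a . F P] has the dot before F: add [F → . F P], [F → . a F P], [F → . x a]
No further items can be added.

CLOSURE = { [F → . F P], [F → . a F P], [F → . x a], [F → a . F P] }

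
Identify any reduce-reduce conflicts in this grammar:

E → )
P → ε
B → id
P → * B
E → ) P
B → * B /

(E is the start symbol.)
Yes — I1: [E → ) .] vs [P → .]

A reduce-reduce conflict occurs when an LR(0) state has two complete items [A → α .] and [B → β .] — both call for a reduction, and with no lookahead the parser cannot choose between them.

Augment with E' → E and build the canonical LR(0) collection (I0 = CLOSURE({[E' → . E]}), then GOTO on every symbol after a dot until no new states appear). It has 10 states:
  I0: { [E → . ) P], [E → . )], [E' → . E] }  — shift
  I1: { [E → ) . P], [E → ) .], [P → . * B], [P → .] }  — shift, 2 reduces
  I2: { [E' → E .] }  — accept
  I3: { [B → . * B /], [B → . id], [P → * . B] }  — shift
  I4: { [E → ) P .] }  — reduce
  I5: { [B → * . B /], [B → . * B /], [B → . id] }  — shift
  I6: { [P → * B .] }  — reduce
  I7: { [B → id .] }  — reduce
  I8: { [B → * B . /] }  — shift
  I9: { [B → * B / .] }  — reduce

I1 contains complete items [E → ) .], [P → .] — reduce-reduce conflict.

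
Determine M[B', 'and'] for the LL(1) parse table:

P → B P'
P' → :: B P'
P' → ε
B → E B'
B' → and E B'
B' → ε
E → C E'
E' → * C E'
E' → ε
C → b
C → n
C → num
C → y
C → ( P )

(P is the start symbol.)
To find M[B', 'and'], we find productions for B' where 'and' is in the predict set (PREDICT(N → α) = (FIRST(α) \ {ε}) ∪ (FOLLOW(N) if α ⇒* ε)).

Relevant sets:
  FOLLOW(B') = { $, ')', '::' }

B' → and E B': PREDICT = { 'and' }
  'and' is in predict set, so this production goes in M[B', 'and']
B' → ε: PREDICT = { $, ')', '::' }

M[B', 'and'] = B' → and E B'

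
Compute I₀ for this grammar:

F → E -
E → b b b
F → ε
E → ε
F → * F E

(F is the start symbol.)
{ [E → . b b b], [E → .], [F → . * F E], [F → . E -], [F → .], [F' → . F] }

First, augment the grammar with F' → F
I₀ = CLOSURE({ [F' → . F] }):
  [F' → . F] has the dot before F: add [F → . E -], [F → .], [F → . * F E]
  [F → . E -] has the dot before E: add [E → . b b b], [E → .]
No further items can be added.

I₀ = { [E → . b b b], [E → .], [F → . * F E], [F → . E -], [F → .], [F' → . F] }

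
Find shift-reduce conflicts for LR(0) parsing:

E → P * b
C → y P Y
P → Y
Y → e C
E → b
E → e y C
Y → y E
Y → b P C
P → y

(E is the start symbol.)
Yes — I4: [E → b .] vs [P → . y]; I6: [P → y .] vs [E → . b]; I14: [P → y .] vs [E → . b]

A shift-reduce conflict occurs when an LR(0) state has both:
  - a complete (reduce) item [A → α .] (dot at the end), and
  - a shift item [B → β . c γ] (dot before a terminal).

Augment with E' → E and build the canonical LR(0) collection (I0 = CLOSURE({[E' → . E]}), then GOTO on every symbol after a dot until no new states appear). It has 23 states:
  I0: { [E → . P * b], [E → . b], [E → . e y C], [E' → . E], [P → . Y], [P → . y], [Y → . b P C], [Y → . e C], [Y → . y E] }  — shift
  I1: { [E' → E .] }  — accept
  I2: { [E → P . * b] }  — shift
  I3: { [P → Y .] }  — reduce
  I4: { [E → b .], [P → . Y], [P → . y], [Y → . b P C], [Y → . e C], [Y → . y E], [Y → b . P C] }  — shift, reduce
  I5: { [C → . y P Y], [E → e . y C], [Y → e . C] }  — shift
  I6: { [E → . P * b], [E → . b], [E → . e y C], [P → . Y], [P → . y], [P → y .], [Y → . b P C], [Y → . e C], [Y → . y E], [Y → y . E] }  — shift, reduce
  I7: { [Y → y E .] }  — reduce
  I8: { [Y → e C .] }  — reduce
  I9: { [C → . y P Y], [C → y . P Y], [E → e y . C], [P → . Y], [P → . y], [Y → . b P C], [Y → . e C], [Y → . y E] }  — shift
  I10: { [E → e y C .] }  — reduce
  I11: { [C → y P . Y], [Y → . b P C], [Y → . e C], [Y → . y E] }  — shift
  I12: { [P → . Y], [P → . y], [Y → . b P C], [Y → . e C], [Y → . y E], [Y → b . P C] }  — shift
  I13: { [C → . y P Y], [Y → e . C] }  — shift
  I14: { [C → y . P Y], [E → . P * b], [E → . b], [E → . e y C], [P → . Y], [P → . y], [P → y .], [Y → . b P C], [Y → . e C], [Y → . y E], [Y → y . E] }  — shift, reduce
  I15: { [C → y P . Y], [E → P . * b], [Y → . b P C], [Y → . e C], [Y → . y E] }  — shift
  I16: { [E → P * . b] }  — shift
  I17: { [C → y P Y .] }  — reduce
  I18: { [E → . P * b], [E → . b], [E → . e y C], [P → . Y], [P → . y], [Y → . b P C], [Y → . e C], [Y → . y E], [Y → y . E] }  — shift
  I19: { [E → P * b .] }  — reduce
  I20: { [C → y . P Y], [P → . Y], [P → . y], [Y → . b P C], [Y → . e C], [Y → . y E] }  — shift
  I21: { [C → . y P Y], [Y → b P . C] }  — shift
  I22: { [Y → b P C .] }  — reduce

I4 contains reduce item [E → b .] and shift items [P → . y], [Y → . b P C], [Y → . e C], [Y → . y E] — shift-reduce conflict.
I6 contains reduce item [P → y .] and shift items [E → . b], [E → . e y C], [P → . y], [Y → . b P C], [Y → . e C], [Y → . y E] — shift-reduce conflict.
I14 contains reduce item [P → y .] and shift items [E → . b], [E → . e y C], [P → . y], [Y → . b P C], [Y → . e C], [Y → . y E] — shift-reduce conflict.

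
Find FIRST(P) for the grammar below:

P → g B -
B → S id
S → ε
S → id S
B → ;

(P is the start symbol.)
From P → g B -:
  - g is a terminal: add 'g' and stop

Collecting: FIRST(P) = { 'g' }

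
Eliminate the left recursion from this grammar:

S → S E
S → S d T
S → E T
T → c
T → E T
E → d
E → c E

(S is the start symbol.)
S is directly left-recursive. The standard transformation for
  A → A α₁ | ... | A α_m | β₁ | ... | β_n
is
  A  → β₁ A' | ... | β_n A'
  A' → α₁ A' | ... | α_m A' | ε

S → E T becomes S → E T S'
S → S E becomes S' → E S'
S → S d T becomes S' → d T S'
Add S' → ε

Productions for other non-terminals are unchanged:
  T → c
  T → E T
  E → d
  E → c E

Resulting grammar:
S → E T S'
S' → E S'
S' → d T S'
S' → ε
T → c
T → E T
E → d
E → c E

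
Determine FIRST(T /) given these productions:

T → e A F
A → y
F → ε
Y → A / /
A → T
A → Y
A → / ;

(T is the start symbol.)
{ 'e' }

FIRST sets of the non-terminals involved (from the grammar, by fixed-point iteration):
  FIRST(T) = { 'e' }

To compute FIRST(T /), process the symbols left to right:
Symbol T is a non-terminal. Add FIRST(T) \ {ε} = { 'e' }
T is not nullable (ε ∉ FIRST(T)), so stop here.
FIRST(T /) = { 'e' }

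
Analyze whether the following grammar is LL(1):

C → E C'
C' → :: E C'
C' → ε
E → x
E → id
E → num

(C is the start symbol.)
Yes, the grammar is LL(1).

Relevant sets:
  FOLLOW(C') = { $ }

For C':
  PREDICT(C' → :: E C') = { '::' }
  PREDICT(C' → ε) = { $ }
For E:
  PREDICT(E → x) = { 'x' }
  PREDICT(E → id) = { 'id' }
  PREDICT(E → num) = { 'num' }
C has a single production, so nothing to check there.

All predict sets are disjoint. The grammar IS LL(1).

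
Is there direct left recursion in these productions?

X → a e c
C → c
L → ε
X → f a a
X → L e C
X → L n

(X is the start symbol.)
No direct left recursion

Direct left recursion occurs when N → N α for some non-terminal N (the right-hand side begins with the left-hand side itself).

X → a e c: starts with a
C → c: starts with c
L → ε: starts with ε
X → f a a: starts with f
X → L e C: starts with L
X → L n: starts with L

No direct left recursion found.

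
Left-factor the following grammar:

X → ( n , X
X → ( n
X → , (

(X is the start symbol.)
Left-factoring transforms A → αβ₁ | αβ₂ into A → αA' and A' → β₁ | β₂
(α is the longest common prefix among the alternatives). Repeat until
no nonterminal has two alternatives with a common prefix.

Round 1: X has alternatives sharing prefix '( n'. Introduce X': X → ( n X'
  Add: X' → , X
  Add: X' → ε

No remaining common prefixes — done.

Resulting grammar:
X → ( n X'
X' → , X
X' → ε
X → , (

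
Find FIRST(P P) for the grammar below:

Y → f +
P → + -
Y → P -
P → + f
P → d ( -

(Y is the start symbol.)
{ '+', 'd' }

FIRST sets of the non-terminals involved (from the grammar, by fixed-point iteration):
  FIRST(P) = { '+', 'd' }

To compute FIRST(P P), process the symbols left to right:
Symbol P is a non-terminal. Add FIRST(P) \ {ε} = { '+', 'd' }
P is not nullable (ε ∉ FIRST(P)), so stop here.
FIRST(P P) = { '+', 'd' }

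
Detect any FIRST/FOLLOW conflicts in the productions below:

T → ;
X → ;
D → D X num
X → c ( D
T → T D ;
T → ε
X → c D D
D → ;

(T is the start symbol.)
Yes. T → ';' with FOLLOW(T) on { ';' }; T → T D ';' with FOLLOW(T) on { ';' }

A FIRST/FOLLOW conflict occurs when a non-terminal N has a nullable alternative N → β (β ⇒* ε) and another alternative N → α with FIRST(α) ∩ FOLLOW(N) ≠ ∅: on such a lookahead the parser cannot decide between expanding α and letting N vanish via β.

Nullable non-terminals: T.
FIRST sets used below: FIRST(T) = { ';', ε }, FIRST(D) = { ';' }

T: nullable alternative(s) T → ε; FOLLOW(T) = { $, ';' }
  T → ;: FIRST \ {ε} = { ';' } — overlaps FOLLOW(T) on { ';' }: CONFLICT
  T → T D ;: FIRST \ {ε} = { ';' } — overlaps FOLLOW(T) on { ';' }: CONFLICT
  T → ε: FIRST \ {ε} = { } — this is the only nullable alternative, skip

D, X have no nullable alternative, so no FIRST/FOLLOW check is needed there.

So the grammar has 2 FIRST/FOLLOW conflicts (marked CONFLICT above).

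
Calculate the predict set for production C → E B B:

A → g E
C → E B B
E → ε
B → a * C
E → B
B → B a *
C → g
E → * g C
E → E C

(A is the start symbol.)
PREDICT(C → E B B) = (FIRST(RHS) \ {ε}) ∪ (FOLLOW(C) if ε ∈ FIRST(RHS), i.e. RHS ⇒* ε)
FIRST(E) = { '*', 'a', 'g', ε }
FIRST(B) = { 'a' }
FIRST(E B B) = { '*', 'a', 'g' }
ε ∉ FIRST(E B B), so FOLLOW(C) is not added.
PREDICT(C → E B B) = { '*', 'a', 'g' }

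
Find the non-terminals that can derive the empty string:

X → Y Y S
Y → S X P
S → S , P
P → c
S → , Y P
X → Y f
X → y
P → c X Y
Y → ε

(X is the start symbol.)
{ 'Y' }

A non-terminal is nullable if it can derive ε (the empty string): either it has an ε-production, or it has a production whose right-hand side consists entirely of nullable non-terminals.

ε-productions: Y → ε
So Y is immediately nullable.
No further non-terminal can be added: every production for the remaining non-terminals contains a terminal or a non-nullable non-terminal.
Nullable = { 'Y' }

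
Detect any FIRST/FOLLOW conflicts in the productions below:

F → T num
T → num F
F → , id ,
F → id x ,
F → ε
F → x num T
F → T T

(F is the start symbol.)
Yes. F → T num with FOLLOW(F) on { 'num' }; F → T T with FOLLOW(F) on { 'num' }

A FIRST/FOLLOW conflict occurs when a non-terminal N has a nullable alternative N → β (β ⇒* ε) and another alternative N → α with FIRST(α) ∩ FOLLOW(N) ≠ ∅: on such a lookahead the parser cannot decide between expanding α and letting N vanish via β.

Nullable non-terminals: F.
FIRST sets used below: FIRST(T) = { 'num' }

F: nullable alternative(s) F → ε; FOLLOW(F) = { $, 'num' }
  F → T num: FIRST \ {ε} = { 'num' } — overlaps FOLLOW(F) on { 'num' }: CONFLICT
  F → , id ,: FIRST \ {ε} = { ',' } — disjoint from FOLLOW(F)
  F → id x ,: FIRST \ {ε} = { 'id' } — disjoint from FOLLOW(F)
  F → ε: FIRST \ {ε} = { } — this is the only nullable alternative, skip
  F → x num T: FIRST \ {ε} = { 'x' } — disjoint from FOLLOW(F)
  F → T T: FIRST \ {ε} = { 'num' } — overlaps FOLLOW(F) on { 'num' }: CONFLICT

T has no nullable alternative, so no FIRST/FOLLOW check is needed there.

So the grammar has 2 FIRST/FOLLOW conflicts (marked CONFLICT above).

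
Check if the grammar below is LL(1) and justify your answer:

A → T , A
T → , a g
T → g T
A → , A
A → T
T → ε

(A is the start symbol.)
A grammar is LL(1) if for each non-terminal N with multiple productions, the predict sets of those productions are pairwise disjoint, where PREDICT(N → α) = (FIRST(α) \ {ε}) ∪ (FOLLOW(N) if α ⇒* ε).

Relevant sets:
  FIRST(T) = { ',', 'g', ε }
  FOLLOW(A) = { $ }
  FOLLOW(T) = { $, ',' }

For A:
  PREDICT(A → T ',' A) = { ',', 'g' }
  PREDICT(A → ',' A) = { ',' }
  PREDICT(A → T) = { $, ',', 'g' }
For T:
  PREDICT(T → ',' a g) = { ',' }
  PREDICT(T → g T) = { 'g' }
  PREDICT(T → ε) = { $, ',' }

Conflict found: Predict set conflict for A: { ',' }
The grammar is NOT LL(1).

Answer: No. Predict set conflict for A: { ',' }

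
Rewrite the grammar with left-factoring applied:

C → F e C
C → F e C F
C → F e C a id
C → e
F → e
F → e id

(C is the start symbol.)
C → F e C C'
C' → ε
C' → F
C' → a id
C → e
F → e F'
F' → ε
F' → id

Left-factoring transforms A → αβ₁ | αβ₂ into A → αA' and A' → β₁ | β₂
(α is the longest common prefix among the alternatives). Repeat until
no nonterminal has two alternatives with a common prefix.

Round 1: C has alternatives sharing prefix 'F e C'. Introduce C': C → F e C C'
  Add: C' → ε
  Add: C' → F
  Add: C' → a id

Round 2: F has alternatives sharing prefix 'e'. Introduce F': F → e F'
  Add: F' → ε
  Add: F' → id

No remaining common prefixes — done.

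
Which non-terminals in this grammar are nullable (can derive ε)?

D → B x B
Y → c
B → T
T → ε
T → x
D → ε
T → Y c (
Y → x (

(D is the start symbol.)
{ 'B', 'D', 'T' }

ε-productions: T → ε, D → ε
So T, D are immediately nullable.
B → T: every symbol on the right is nullable, so B is nullable too.
No further non-terminal can be added: every production for the remaining non-terminals contains a terminal or a non-nullable non-terminal.
Nullable = { 'B', 'D', 'T' }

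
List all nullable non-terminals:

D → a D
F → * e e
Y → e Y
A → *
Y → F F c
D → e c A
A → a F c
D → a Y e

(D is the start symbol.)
None

A non-terminal is nullable if it can derive ε (the empty string): either it has an ε-production, or it has a production whose right-hand side consists entirely of nullable non-terminals.

There are no ε-productions, so no non-terminal can derive ε.
No non-terminals are nullable.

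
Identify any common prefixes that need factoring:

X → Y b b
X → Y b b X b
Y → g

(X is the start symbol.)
Left-factoring is needed when two productions for the same non-terminal
share a common prefix on the right-hand side.

Productions for X:
  X → Y b b
  X → Y b b X b

Found common prefix 'Y b b' in productions for X

Answer: Yes, X has productions with common prefix 'Y b b'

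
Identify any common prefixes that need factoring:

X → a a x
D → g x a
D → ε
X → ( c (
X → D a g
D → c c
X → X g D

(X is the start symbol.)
No, left-factoring is not needed

Left-factoring is needed when two productions for the same non-terminal
share a common prefix on the right-hand side.

Productions for X:
  X → a a x
  X → ( c (
  X → D a g
  X → X g D
Productions for D:
  D → g x a
  D → ε
  D → c c

No common prefixes found.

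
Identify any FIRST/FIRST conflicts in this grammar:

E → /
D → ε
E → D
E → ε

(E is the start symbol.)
A FIRST/FIRST conflict occurs when two productions N → α and N → β for the same non-terminal have FIRST(α) ∩ FIRST(β) ≠ ∅ (with ε ∈ FIRST of a nullable right-hand side, so two nullable alternatives also conflict).

FIRST sets of the non-terminals at (or reachable through a nullable prefix from) the front of some alternative:
  FIRST(D) = { ε }

Productions for E:
  E → /: FIRST = { '/' }
  E → D: FIRST = { ε }
  E → ε: FIRST = { ε }
D has only one production, so no FIRST/FIRST conflict is possible there.

Conflict for E: E → D and E → ε
  Overlap: { ε }

Answer: Yes. E → D / E → ε on { ε }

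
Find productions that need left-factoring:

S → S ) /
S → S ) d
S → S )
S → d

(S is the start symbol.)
Yes, S has productions with common prefix 'S )'

Left-factoring is needed when two productions for the same non-terminal
share a common prefix on the right-hand side.

Productions for S:
  S → S ) /
  S → S ) d
  S → S )
  S → d

Found common prefix 'S )' in productions for S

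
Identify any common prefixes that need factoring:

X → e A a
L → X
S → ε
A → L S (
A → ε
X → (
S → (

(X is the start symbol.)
No, left-factoring is not needed

Left-factoring is needed when two productions for the same non-terminal
share a common prefix on the right-hand side.

Productions for X:
  X → e A a
  X → (
Productions for S:
  S → ε
  S → (
Productions for A:
  A → L S (
  A → ε

No common prefixes found.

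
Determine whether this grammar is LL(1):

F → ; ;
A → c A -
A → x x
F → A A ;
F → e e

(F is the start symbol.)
Yes, the grammar is LL(1).

Relevant sets:
  FIRST(A) = { 'c', 'x' }

For F:
  PREDICT(F → ';' ';') = { ';' }
  PREDICT(F → A A ';') = { 'c', 'x' }
  PREDICT(F → e e) = { 'e' }
For A:
  PREDICT(A → c A '-') = { 'c' }
  PREDICT(A → x x) = { 'x' }

All predict sets are disjoint. The grammar IS LL(1).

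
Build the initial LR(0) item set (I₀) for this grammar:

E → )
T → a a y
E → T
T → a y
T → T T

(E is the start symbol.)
{ [E → . )], [E → . T], [E' → . E], [T → . T T], [T → . a a y], [T → . a y] }

First, augment the grammar with E' → E
I₀ = CLOSURE({ [E' → . E] }):
  [E' → . E] has the dot before E: add [E → . )], [E → . T]
  [E → . T] has the dot before T: add [T → . a a y], [T → . a y], [T → . T T]
No further items can be added.

I₀ = { [E → . )], [E → . T], [E' → . E], [T → . T T], [T → . a a y], [T → . a y] }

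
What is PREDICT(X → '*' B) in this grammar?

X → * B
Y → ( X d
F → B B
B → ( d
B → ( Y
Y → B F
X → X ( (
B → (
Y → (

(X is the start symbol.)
{ '*' }

PREDICT(X → '*' B) = (FIRST(RHS) \ {ε}) ∪ (FOLLOW(X) if ε ∈ FIRST(RHS), i.e. RHS ⇒* ε)
FIRST('*' B) = { '*' }
ε ∉ FIRST('*' B), so FOLLOW(X) is not added.
PREDICT(X → '*' B) = { '*' }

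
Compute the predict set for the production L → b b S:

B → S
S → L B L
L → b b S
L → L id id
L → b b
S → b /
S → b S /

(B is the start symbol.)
{ 'b' }

PREDICT(L → b b S) = (FIRST(RHS) \ {ε}) ∪ (FOLLOW(L) if ε ∈ FIRST(RHS), i.e. RHS ⇒* ε)
FIRST(b b S) = { 'b' }
ε ∉ FIRST(b b S), so FOLLOW(L) is not added.
PREDICT(L → b b S) = { 'b' }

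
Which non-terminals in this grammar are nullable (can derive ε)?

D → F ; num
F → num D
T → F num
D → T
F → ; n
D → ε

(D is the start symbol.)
{ 'D' }

ε-productions: D → ε
So D is immediately nullable.
No further non-terminal can be added: every production for the remaining non-terminals contains a terminal or a non-nullable non-terminal.
Nullable = { 'D' }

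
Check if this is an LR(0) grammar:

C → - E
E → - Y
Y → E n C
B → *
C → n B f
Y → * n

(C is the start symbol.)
Augment with C' → C and build the canonical LR(0) collection (I0 = CLOSURE({[C' → . C]}), then GOTO on every symbol after a dot until no new states appear). It has 15 states:
  I0: { [C → . - E], [C → . n B f], [C' → . C] }  — shift
  I1: { [C → - . E], [E → . - Y] }  — shift
  I2: { [C' → C .] }  — accept
  I3: { [B → . *], [C → n . B f] }  — shift
  I4: { [B → * .] }  — reduce
  I5: { [C → n B . f] }  — shift
  I6: { [C → n B f .] }  — reduce
  I7: { [E → - . Y], [E → . - Y], [Y → . * n], [Y → . E n C] }  — shift
  I8: { [C → - E .] }  — reduce
  I9: { [Y → * . n] }  — shift
  I10: { [Y → E . n C] }  — shift
  I11: { [E → - Y .] }  — reduce
  I12: { [C → . - E], [C → . n B f], [Y → E n . C] }  — shift
  I13: { [Y → E n C .] }  — reduce
  I14: { [Y → * n .] }  — reduce

Every state is either a pure shift/goto state or contains exactly one complete item and nothing to shift — no conflicts. The grammar is LR(0).

Answer: Yes, the grammar is LR(0)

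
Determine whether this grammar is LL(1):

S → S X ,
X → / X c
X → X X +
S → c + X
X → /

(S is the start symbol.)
A grammar is LL(1) if for each non-terminal N with multiple productions, the predict sets of those productions are pairwise disjoint, where PREDICT(N → α) = (FIRST(α) \ {ε}) ∪ (FOLLOW(N) if α ⇒* ε).

Relevant sets:
  FIRST(S) = { 'c' }
  FIRST(X) = { '/' }

For S:
  PREDICT(S → S X ',') = { 'c' }
  PREDICT(S → c '+' X) = { 'c' }
For X:
  PREDICT(X → '/' X c) = { '/' }
  PREDICT(X → X X '+') = { '/' }
  PREDICT(X → '/') = { '/' }

Conflict found: Predict set conflict for S: { 'c' }
The grammar is NOT LL(1).

Answer: No. Predict set conflict for S: { 'c' }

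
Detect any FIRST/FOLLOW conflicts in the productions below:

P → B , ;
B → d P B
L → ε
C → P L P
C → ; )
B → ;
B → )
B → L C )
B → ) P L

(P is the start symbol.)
No FIRST/FOLLOW conflicts.

Nullable non-terminals: L.
L has a nullable alternative but only one production, so nothing to check.

B, C, P have no nullable alternative, so no FIRST/FOLLOW check is needed there.

No FIRST/FOLLOW conflicts found.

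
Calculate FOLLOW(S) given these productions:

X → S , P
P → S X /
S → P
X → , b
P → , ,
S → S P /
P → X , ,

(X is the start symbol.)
In X → S , P: S is followed by ',' P, add FIRST(',' P) \ {ε} = { ',' }
In P → S X /: S is followed by X '/', add FIRST(X '/') \ {ε} = { ',' }
In S → S P /: S is followed by P '/', add FIRST(P '/') \ {ε} = { ',' }

Taking the union: FOLLOW(S) = { ',' }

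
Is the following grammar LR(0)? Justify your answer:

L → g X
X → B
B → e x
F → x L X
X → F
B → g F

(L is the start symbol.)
Yes, the grammar is LR(0)

A grammar is LR(0) if no state in the canonical LR(0) collection has:
  - both a shift item (dot before a terminal) and a complete item (shift-reduce conflict), or
  - two or more complete items (reduce-reduce conflict; the accept item [L' → L .] counts as a complete item here).

Augment with L' → L and build the canonical LR(0) collection (I0 = CLOSURE({[L' → . L]}), then GOTO on every symbol after a dot until no new states appear). It has 13 states:
  I0: { [L → . g X], [L' → . L] }  — shift
  I1: { [L' → L .] }  — accept
  I2: { [B → . e x], [B → . g F], [F → . x L X], [L → g . X], [X → . B], [X → . F] }  — shift
  I3: { [X → B .] }  — reduce
  I4: { [X → F .] }  — reduce
  I5: { [L → g X .] }  — reduce
  I6: { [B → e . x] }  — shift
  I7: { [B → g . F], [F → . x L X] }  — shift
  I8: { [F → x . L X], [L → . g X] }  — shift
  I9: { [B → . e x], [B → . g F], [F → . x L X], [F → x L . X], [X → . B], [X → . F] }  — shift
  I10: { [F → x L X .] }  — reduce
  I11: { [B → g F .] }  — reduce
  I12: { [B → e x .] }  — reduce

Every state is either a pure shift/goto state or contains exactly one complete item and nothing to shift — no conflicts. The grammar is LR(0).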